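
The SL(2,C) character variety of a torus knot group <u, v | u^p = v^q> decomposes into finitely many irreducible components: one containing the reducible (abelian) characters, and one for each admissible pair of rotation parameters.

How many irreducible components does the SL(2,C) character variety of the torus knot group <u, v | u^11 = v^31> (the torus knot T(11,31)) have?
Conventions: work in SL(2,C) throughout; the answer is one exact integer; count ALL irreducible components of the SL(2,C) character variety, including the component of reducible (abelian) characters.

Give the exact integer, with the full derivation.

Gamma = < u, v | u^11 = v^31 > (torus knot T(11,31)); the central element u^11 = v^31 acts as +I or -I in any irreducible SL(2,C) representation.
This locks tr(u) to 2*cos(pi*alpha/11), alpha in 1..10, and tr(v) to 2*cos(pi*beta/31), beta in 1..30, on each component of irreducible characters.
The two central values (-1)^alpha I and (-1)^beta I must be the same matrix, so alpha and beta share a parity.
count pairs: odd alpha (5 choices) x odd beta (15), plus even alpha (5) x even beta (15): 5*15 + 5*15 = 150.
That is 150 components of irreducible characters, and with the reducible (abelian) component the total is 151.

151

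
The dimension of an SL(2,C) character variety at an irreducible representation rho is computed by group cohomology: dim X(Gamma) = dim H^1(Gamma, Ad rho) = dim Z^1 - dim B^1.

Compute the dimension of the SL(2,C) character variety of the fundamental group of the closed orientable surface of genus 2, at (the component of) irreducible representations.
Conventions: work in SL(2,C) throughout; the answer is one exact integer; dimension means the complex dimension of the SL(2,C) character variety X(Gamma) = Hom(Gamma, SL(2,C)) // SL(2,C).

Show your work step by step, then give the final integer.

6

The genus-2 surface group: 2g = 4 generators, one relator prod [a_i, b_i].
Before the relator condition, cocycle space has dim 3*4 = 12.
At an irreducible rho, H^2 = coker(d_2) vanishes (Poincare duality: H^2 is dual to H^0 = invariants = 0), so d_2 is surjective onto sl_2 and dim Z^1 = 12 - 3 = 9.
As always at irreducible rho, dim B^1 = 3.
Hence dim X = 9 - 3 = 6.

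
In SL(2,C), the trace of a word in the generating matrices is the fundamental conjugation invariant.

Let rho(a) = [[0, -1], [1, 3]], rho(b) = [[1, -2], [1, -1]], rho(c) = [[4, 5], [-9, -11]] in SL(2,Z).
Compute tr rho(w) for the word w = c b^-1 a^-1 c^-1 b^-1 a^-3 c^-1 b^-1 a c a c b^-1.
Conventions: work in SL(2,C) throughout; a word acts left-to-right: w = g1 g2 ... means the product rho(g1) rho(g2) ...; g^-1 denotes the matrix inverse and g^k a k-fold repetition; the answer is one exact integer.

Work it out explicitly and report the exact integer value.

-1701253363

rho(c) = [[4, 5], [-9, -11]]
... * rho(b^-1) = [[-1, 2], [-1, 1]]  ->  [[-9, 13], [20, -29]]
... * rho(a^-1) = [[3, 1], [-1, 0]]  ->  [[-40, -9], [89, 20]]
... * rho(c^-1) = [[-11, -5], [9, 4]]  ->  [[359, 164], [-799, -365]]
... * rho(b^-1) = [[-1, 2], [-1, 1]]  ->  [[-523, 882], [1164, -1963]]
... * rho(a^-1) = [[3, 1], [-1, 0]]  ->  [[-2451, -523], [5455, 1164]]
... * rho(a^-1) = [[3, 1], [-1, 0]]  ->  [[-6830, -2451], [15201, 5455]]
... * rho(a^-1) = [[3, 1], [-1, 0]]  ->  [[-18039, -6830], [40148, 15201]]
... * rho(c^-1) = [[-11, -5], [9, 4]]  ->  [[136959, 62875], [-304819, -139936]]
... * rho(b^-1) = [[-1, 2], [-1, 1]]  ->  [[-199834, 336793], [444755, -749574]]
... * rho(a) = [[0, -1], [1, 3]]  ->  [[336793, 1210213], [-749574, -2693477]]
... * rho(c) = [[4, 5], [-9, -11]]  ->  [[-9544745, -11628378], [21242997, 25880377]]
... * rho(a) = [[0, -1], [1, 3]]  ->  [[-11628378, -25340389], [25880377, 56398134]]
... * rho(c) = [[4, 5], [-9, -11]]  ->  [[181549989, 220602389], [-404061698, -490977589]]
... * rho(b^-1) = [[-1, 2], [-1, 1]]  ->  [[-402152378, 583702367], [895039287, -1299100985]]
tr = -402152378 + -1299100985 = -1701253363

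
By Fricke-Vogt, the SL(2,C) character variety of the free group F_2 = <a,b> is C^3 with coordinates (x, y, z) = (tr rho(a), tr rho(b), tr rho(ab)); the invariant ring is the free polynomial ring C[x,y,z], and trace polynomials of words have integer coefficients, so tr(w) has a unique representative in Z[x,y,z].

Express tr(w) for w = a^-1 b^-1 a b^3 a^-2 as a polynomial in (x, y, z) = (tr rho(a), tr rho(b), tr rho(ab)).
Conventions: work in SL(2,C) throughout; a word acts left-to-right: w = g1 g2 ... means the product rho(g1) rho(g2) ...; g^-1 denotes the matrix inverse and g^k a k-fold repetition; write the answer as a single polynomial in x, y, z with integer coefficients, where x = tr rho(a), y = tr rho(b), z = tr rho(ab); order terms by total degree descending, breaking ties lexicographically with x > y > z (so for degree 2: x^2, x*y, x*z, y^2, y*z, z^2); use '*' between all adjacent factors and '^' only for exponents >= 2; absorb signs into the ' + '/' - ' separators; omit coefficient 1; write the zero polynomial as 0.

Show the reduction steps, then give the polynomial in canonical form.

-x^3*y^3*z + x^4*y^2 + x^2*y^4 + x^2*y^2*z^2 + x^3*y*z + x*y^3*z - x^4 - 5*x^2*y^2 - x^2*z^2 - y^4 - y^2*z^2 - 2*x*y*z + 4*x^2 + 4*y^2 + z^2 - 2

tr(b^2) = tr(b) tr(b) - tr(1)   [square of b] = y^2 - 2
tr(b^3) = tr(b) tr(b^2) - tr(b)   [square of b] = y^3 - 3*y
use: tr(b a b) = tr(b) tr(a b) - tr(a)   [square of b] = y*z - x
use: tr(b^3 a) = tr(b) tr(b a b) - tr(b a)   [square of b] = y^2*z - x*y - z
tr(a^-1 b^3) = tr(b^3) tr(a) - tr(b^3 a)   [inverse elimination on a] = x*y^3 - y^2*z - 2*x*y + z
apply: tr(b^3 a^-2) = tr(a^-1 b^3) tr(a) - tr(a^-1 b^3 a)   [inverse elimination on a] = x^2*y^3 - x*y^2*z - 2*x^2*y - y^3 + x*z + 3*y
tr(b a b^3) = tr(b) tr(b a b^2) - tr(b a b)   [square of b] = y^3*z - x*y^2 - 2*y*z + x
apply: tr(a b a b) = tr(a b) tr(a b) - tr(1)   [split at a repeated a] = z^2 - 2
tr(a b a) = tr(a) tr(b a) - tr(b)   [square of a] = x*z - y
apply: tr(b a b a b) = tr(b) tr(a b a b) - tr(a b a)   [square of b] = y*z^2 - x*z - y
tr(b a b^3 a) = tr(b) tr(b a b a b) - tr(b a b a)   [square of b] = y^2*z^2 - x*y*z - y^2 - z^2 + 2
use: tr(a^-1 b a b^3) = tr(b a b^3) tr(a) - tr(b a b^3 a)   [inverse elimination on a] = x*y^3*z - x^2*y^2 - y^2*z^2 - x*y*z + x^2 + y^2 + z^2 - 2
apply: tr(b a b^3 a^-2) = tr(a^-1 b a b^3) tr(a) - tr(a^-1 b a b^3 a)   [inverse elimination on a] = x^2*y^3*z - x^3*y^2 - x*y^2*z^2 - x^2*y*z - y^3*z + x^3 + 2*x*y^2 + x*z^2 + 2*y*z - 3*x
tr(a b^3 a^-3 b) = tr(b a b^3 a^-2) tr(a) - tr(b a b^3 a^-1)   [inverse elimination on a] = x^3*y^3*z - x^4*y^2 - x^2*y^2*z^2 - x^3*y*z - 2*x*y^3*z + x^4 + 3*x^2*y^2 + x^2*z^2 + y^2*z^2 + 3*x*y*z - 4*x^2 - y^2 - z^2 + 2
tr(a^-1 b^-1 a b^3 a^-2) = tr(a b^3 a^-3) tr(b) - tr(a b^3 a^-3 b)   [inverse elimination on b] = -x^3*y^3*z + x^4*y^2 + x^2*y^4 + x^2*y^2*z^2 + x^3*y*z + x*y^3*z - x^4 - 5*x^2*y^2 - x^2*z^2 - y^4 - y^2*z^2 - 2*x*y*z + 4*x^2 + 4*y^2 + z^2 - 2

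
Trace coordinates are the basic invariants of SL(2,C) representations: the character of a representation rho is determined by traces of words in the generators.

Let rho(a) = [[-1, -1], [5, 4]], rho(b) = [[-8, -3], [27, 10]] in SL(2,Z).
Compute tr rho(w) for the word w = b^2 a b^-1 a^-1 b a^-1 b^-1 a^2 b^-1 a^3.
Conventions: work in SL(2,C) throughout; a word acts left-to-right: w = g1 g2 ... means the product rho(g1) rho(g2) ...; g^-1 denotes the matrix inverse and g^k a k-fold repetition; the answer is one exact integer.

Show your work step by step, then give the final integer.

rho(b) = [[-8, -3], [27, 10]]
... * rho(b) = [[-8, -3], [27, 10]]  ->  [[-17, -6], [54, 19]]
... * rho(a) = [[-1, -1], [5, 4]]  ->  [[-13, -7], [41, 22]]
... * rho(b^-1) = [[10, 3], [-27, -8]]  ->  [[59, 17], [-184, -53]]
... * rho(a^-1) = [[4, 1], [-5, -1]]  ->  [[151, 42], [-471, -131]]
... * rho(b) = [[-8, -3], [27, 10]]  ->  [[-74, -33], [231, 103]]
... * rho(a^-1) = [[4, 1], [-5, -1]]  ->  [[-131, -41], [409, 128]]
... * rho(b^-1) = [[10, 3], [-27, -8]]  ->  [[-203, -65], [634, 203]]
... * rho(a) = [[-1, -1], [5, 4]]  ->  [[-122, -57], [381, 178]]
... * rho(a) = [[-1, -1], [5, 4]]  ->  [[-163, -106], [509, 331]]
... * rho(b^-1) = [[10, 3], [-27, -8]]  ->  [[1232, 359], [-3847, -1121]]
... * rho(a) = [[-1, -1], [5, 4]]  ->  [[563, 204], [-1758, -637]]
... * rho(a) = [[-1, -1], [5, 4]]  ->  [[457, 253], [-1427, -790]]
... * rho(a) = [[-1, -1], [5, 4]]  ->  [[808, 555], [-2523, -1733]]
tr = 808 + -1733 = -925

-925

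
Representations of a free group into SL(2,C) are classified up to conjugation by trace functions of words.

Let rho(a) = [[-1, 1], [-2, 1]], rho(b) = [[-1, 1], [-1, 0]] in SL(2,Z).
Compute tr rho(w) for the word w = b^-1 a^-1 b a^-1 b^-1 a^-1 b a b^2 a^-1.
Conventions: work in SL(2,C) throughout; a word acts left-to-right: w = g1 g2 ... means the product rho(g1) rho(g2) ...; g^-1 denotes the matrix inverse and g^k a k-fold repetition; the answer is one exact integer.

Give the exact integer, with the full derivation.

rho(b^-1) = [[0, -1], [1, -1]]
... * rho(a^-1) = [[1, -1], [2, -1]]  ->  [[-2, 1], [-1, 0]]
... * rho(b) = [[-1, 1], [-1, 0]]  ->  [[1, -2], [1, -1]]
... * rho(a^-1) = [[1, -1], [2, -1]]  ->  [[-3, 1], [-1, 0]]
... * rho(b^-1) = [[0, -1], [1, -1]]  ->  [[1, 2], [0, 1]]
... * rho(a^-1) = [[1, -1], [2, -1]]  ->  [[5, -3], [2, -1]]
... * rho(b) = [[-1, 1], [-1, 0]]  ->  [[-2, 5], [-1, 2]]
... * rho(a) = [[-1, 1], [-2, 1]]  ->  [[-8, 3], [-3, 1]]
... * rho(b) = [[-1, 1], [-1, 0]]  ->  [[5, -8], [2, -3]]
... * rho(b) = [[-1, 1], [-1, 0]]  ->  [[3, 5], [1, 2]]
... * rho(a^-1) = [[1, -1], [2, -1]]  ->  [[13, -8], [5, -3]]
tr = 13 + -3 = 10

10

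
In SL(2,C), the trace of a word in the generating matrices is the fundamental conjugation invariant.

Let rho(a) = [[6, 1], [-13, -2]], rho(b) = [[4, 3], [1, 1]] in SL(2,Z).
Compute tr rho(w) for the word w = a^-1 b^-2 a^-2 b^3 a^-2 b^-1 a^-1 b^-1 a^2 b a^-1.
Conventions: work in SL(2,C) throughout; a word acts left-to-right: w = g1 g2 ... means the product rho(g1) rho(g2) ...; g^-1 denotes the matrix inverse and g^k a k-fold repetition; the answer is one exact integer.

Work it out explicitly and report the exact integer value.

184410509576

rho(a^-1) = [[-2, -1], [13, 6]]
... * rho(b^-1) = [[1, -3], [-1, 4]]  ->  [[-1, 2], [7, -15]]
... * rho(b^-1) = [[1, -3], [-1, 4]]  ->  [[-3, 11], [22, -81]]
... * rho(a^-1) = [[-2, -1], [13, 6]]  ->  [[149, 69], [-1097, -508]]
... * rho(a^-1) = [[-2, -1], [13, 6]]  ->  [[599, 265], [-4410, -1951]]
... * rho(b) = [[4, 3], [1, 1]]  ->  [[2661, 2062], [-19591, -15181]]
... * rho(b) = [[4, 3], [1, 1]]  ->  [[12706, 10045], [-93545, -73954]]
... * rho(b) = [[4, 3], [1, 1]]  ->  [[60869, 48163], [-448134, -354589]]
... * rho(a^-1) = [[-2, -1], [13, 6]]  ->  [[504381, 228109], [-3713389, -1679400]]
... * rho(a^-1) = [[-2, -1], [13, 6]]  ->  [[1956655, 864273], [-14405422, -6363011]]
... * rho(b^-1) = [[1, -3], [-1, 4]]  ->  [[1092382, -2412873], [-8042411, 17764222]]
... * rho(a^-1) = [[-2, -1], [13, 6]]  ->  [[-33552113, -15569620], [247019708, 114627743]]
... * rho(b^-1) = [[1, -3], [-1, 4]]  ->  [[-17982493, 38377859], [132391965, -282548152]]
... * rho(a) = [[6, 1], [-13, -2]]  ->  [[-606807125, -94738211], [4467477766, 697488269]]
... * rho(a) = [[6, 1], [-13, -2]]  ->  [[-2409246007, -417330703], [17737519099, 3072501228]]
... * rho(b) = [[4, 3], [1, 1]]  ->  [[-10054314731, -7645068724], [74022577624, 56285058525]]
... * rho(a^-1) = [[-2, -1], [13, 6]]  ->  [[-79277263950, -35816097613], [583660605577, 263687773526]]
tr = -79277263950 + 263687773526 = 184410509576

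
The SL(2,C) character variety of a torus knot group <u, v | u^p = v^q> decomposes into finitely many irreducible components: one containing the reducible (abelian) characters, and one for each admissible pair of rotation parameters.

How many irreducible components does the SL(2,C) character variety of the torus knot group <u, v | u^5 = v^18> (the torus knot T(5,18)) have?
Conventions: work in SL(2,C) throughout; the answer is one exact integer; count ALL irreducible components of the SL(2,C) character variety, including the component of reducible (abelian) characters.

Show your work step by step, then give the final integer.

35

For T(5,18): irreducibility forces the central element u^5 = v^18 to one of +I, -I.
This locks tr(u) to 2*cos(pi*alpha/5), alpha in 1..4, and tr(v) to 2*cos(pi*beta/18), beta in 1..17, on each component of irreducible characters.
u^5 = (-1)^alpha I and v^18 = (-1)^beta I must agree, so alpha and beta have equal parity.
Enumerate parity-matched pairs: 2*9 odd-odd plus 2*8 even-even gives 34.
Total: 34 irreducible-character components + 1 reducible (abelian) component = 35.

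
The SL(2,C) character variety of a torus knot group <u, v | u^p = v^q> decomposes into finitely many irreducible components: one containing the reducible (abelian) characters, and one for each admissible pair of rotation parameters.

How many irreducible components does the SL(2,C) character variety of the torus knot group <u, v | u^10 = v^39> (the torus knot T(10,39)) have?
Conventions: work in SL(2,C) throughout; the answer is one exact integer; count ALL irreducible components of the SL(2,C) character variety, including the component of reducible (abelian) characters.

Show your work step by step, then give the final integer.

172

Gamma = < u, v | u^10 = v^39 > (torus knot T(10,39)); the central element u^10 = v^39 acts as +I or -I in any irreducible SL(2,C) representation.
So on each irreducible component the traces are pinned: tr(u) = 2*cos(pi*alpha/10) with 1 <= alpha <= 9, tr(v) = 2*cos(pi*beta/39) with 1 <= beta <= 38.
u^10 = (-1)^alpha I and v^39 = (-1)^beta I must agree, so alpha and beta have equal parity.
Counting: 5 odd alphas x 19 odd betas + 4 even alphas x 19 even betas = 95 + 76 = 171.
components with irreducible characters: 171; plus the single component of reducible (abelian) characters: total 172.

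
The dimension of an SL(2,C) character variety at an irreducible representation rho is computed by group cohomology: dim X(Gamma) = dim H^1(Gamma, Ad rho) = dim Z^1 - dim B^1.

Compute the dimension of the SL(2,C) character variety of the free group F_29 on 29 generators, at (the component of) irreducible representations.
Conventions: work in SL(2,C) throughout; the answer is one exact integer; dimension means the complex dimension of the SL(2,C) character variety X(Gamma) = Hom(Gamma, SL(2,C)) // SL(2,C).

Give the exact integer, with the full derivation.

84

Gamma = F_29 has 29 generators and no relators.
A cocycle picks one sl_2 vector per generator freely, giving dim Z^1 = 3*29 = 87.
At an irreducible rho the centralizer of the image in sl_2 is 0, so the coboundary map sl_2 -> Z^1 is injective: dim B^1 = 3.
Therefore dim X = 87 - 3 = 84.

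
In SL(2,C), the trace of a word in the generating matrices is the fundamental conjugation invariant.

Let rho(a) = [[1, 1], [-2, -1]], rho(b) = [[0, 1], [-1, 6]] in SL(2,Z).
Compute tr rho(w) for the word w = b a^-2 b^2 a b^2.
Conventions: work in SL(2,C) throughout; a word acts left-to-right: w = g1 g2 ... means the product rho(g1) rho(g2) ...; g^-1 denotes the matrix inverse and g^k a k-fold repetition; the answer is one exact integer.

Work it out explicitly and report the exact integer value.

rho(b) = [[0, 1], [-1, 6]]
... * rho(a^-1) = [[-1, -1], [2, 1]]  ->  [[2, 1], [13, 7]]
... * rho(a^-1) = [[-1, -1], [2, 1]]  ->  [[0, -1], [1, -6]]
... * rho(b) = [[0, 1], [-1, 6]]  ->  [[1, -6], [6, -35]]
... * rho(b) = [[0, 1], [-1, 6]]  ->  [[6, -35], [35, -204]]
... * rho(a) = [[1, 1], [-2, -1]]  ->  [[76, 41], [443, 239]]
... * rho(b) = [[0, 1], [-1, 6]]  ->  [[-41, 322], [-239, 1877]]
... * rho(b) = [[0, 1], [-1, 6]]  ->  [[-322, 1891], [-1877, 11023]]
tr = -322 + 11023 = 10701

10701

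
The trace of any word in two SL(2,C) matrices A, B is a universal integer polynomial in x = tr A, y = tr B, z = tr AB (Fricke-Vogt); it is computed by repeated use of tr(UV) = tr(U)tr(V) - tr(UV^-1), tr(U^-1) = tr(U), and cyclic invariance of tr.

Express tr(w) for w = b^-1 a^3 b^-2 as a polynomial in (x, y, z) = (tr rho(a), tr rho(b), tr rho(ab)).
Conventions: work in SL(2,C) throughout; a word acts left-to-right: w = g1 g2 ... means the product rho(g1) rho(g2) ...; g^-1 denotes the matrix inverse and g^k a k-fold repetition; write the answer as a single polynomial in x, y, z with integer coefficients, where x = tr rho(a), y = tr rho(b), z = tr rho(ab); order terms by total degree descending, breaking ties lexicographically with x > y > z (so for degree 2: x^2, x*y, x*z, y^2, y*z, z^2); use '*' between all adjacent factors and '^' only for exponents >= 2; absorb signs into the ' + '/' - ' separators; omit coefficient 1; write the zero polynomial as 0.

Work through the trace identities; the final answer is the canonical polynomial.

x^3*y^3 - x^2*y^2*z - 2*x^3*y - 2*x*y^3 + x^2*z + y^2*z + 5*x*y - z

trace(a^2) = trace(a)*trace(a) - trace(1)  (reduce the a square) = x^2 - 2
trace(a^3) = trace(a)*trace(a^2) - trace(a)  (reduce the a square) = x^3 - 3*x
trace(b a^2) = trace(a)*trace(b a) - trace(b)  (reduce the a square) = x*z - y
trace(a^3 b) = trace(a)*trace(b a^2) - trace(b a)  (reduce the a square) = x^2*z - x*y - z
apply: trace(b^-1 a^3) = trace(a^3)*trace(b) - trace(a^3 b)  (eliminate b^-1) = x^3*y - x^2*z - 2*x*y + z
use: trace(b^-2 a^3) = trace(b^-1 a^3)*trace(b) - trace(b^-1 a^3 b)  (eliminate b^-1) = x^3*y^2 - x^2*y*z - x^3 - 2*x*y^2 + y*z + 3*x
trace(b^-1 a^3 b^-2) = trace(b^-2 a^3)*trace(b) - trace(b^-2 a^3 b)  (eliminate b^-1) = x^3*y^3 - x^2*y^2*z - 2*x^3*y - 2*x*y^3 + x^2*z + y^2*z + 5*x*y - z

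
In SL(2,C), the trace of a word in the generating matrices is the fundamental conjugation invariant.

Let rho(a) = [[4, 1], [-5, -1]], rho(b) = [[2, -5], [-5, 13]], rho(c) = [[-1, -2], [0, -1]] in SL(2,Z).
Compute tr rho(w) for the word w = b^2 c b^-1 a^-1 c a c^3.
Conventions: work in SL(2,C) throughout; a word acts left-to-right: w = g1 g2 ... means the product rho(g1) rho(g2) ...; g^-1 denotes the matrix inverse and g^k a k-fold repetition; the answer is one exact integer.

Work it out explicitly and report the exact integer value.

rho(b) = [[2, -5], [-5, 13]]
... * rho(b) = [[2, -5], [-5, 13]]  ->  [[29, -75], [-75, 194]]
... * rho(c) = [[-1, -2], [0, -1]]  ->  [[-29, 17], [75, -44]]
... * rho(b^-1) = [[13, 5], [5, 2]]  ->  [[-292, -111], [755, 287]]
... * rho(a^-1) = [[-1, -1], [5, 4]]  ->  [[-263, -152], [680, 393]]
... * rho(c) = [[-1, -2], [0, -1]]  ->  [[263, 678], [-680, -1753]]
... * rho(a) = [[4, 1], [-5, -1]]  ->  [[-2338, -415], [6045, 1073]]
... * rho(c) = [[-1, -2], [0, -1]]  ->  [[2338, 5091], [-6045, -13163]]
... * rho(c) = [[-1, -2], [0, -1]]  ->  [[-2338, -9767], [6045, 25253]]
... * rho(c) = [[-1, -2], [0, -1]]  ->  [[2338, 14443], [-6045, -37343]]
tr = 2338 + -37343 = -35005

-35005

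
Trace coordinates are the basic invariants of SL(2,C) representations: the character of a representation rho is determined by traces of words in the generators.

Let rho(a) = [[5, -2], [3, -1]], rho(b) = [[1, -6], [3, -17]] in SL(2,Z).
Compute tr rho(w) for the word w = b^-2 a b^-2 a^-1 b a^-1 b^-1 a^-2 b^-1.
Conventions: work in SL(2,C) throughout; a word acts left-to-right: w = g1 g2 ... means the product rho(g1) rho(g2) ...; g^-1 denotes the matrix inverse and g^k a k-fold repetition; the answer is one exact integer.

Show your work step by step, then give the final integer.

-289060958

rho(b^-1) = [[-17, 6], [-3, 1]]
... * rho(b^-1) = [[-17, 6], [-3, 1]]  ->  [[271, -96], [48, -17]]
... * rho(a) = [[5, -2], [3, -1]]  ->  [[1067, -446], [189, -79]]
... * rho(b^-1) = [[-17, 6], [-3, 1]]  ->  [[-16801, 5956], [-2976, 1055]]
... * rho(b^-1) = [[-17, 6], [-3, 1]]  ->  [[267749, -94850], [47427, -16801]]
... * rho(a^-1) = [[-1, 2], [-3, 5]]  ->  [[16801, 61248], [2976, 10849]]
... * rho(b) = [[1, -6], [3, -17]]  ->  [[200545, -1142022], [35523, -202289]]
... * rho(a^-1) = [[-1, 2], [-3, 5]]  ->  [[3225521, -5309020], [571344, -940399]]
... * rho(b^-1) = [[-17, 6], [-3, 1]]  ->  [[-38906797, 14044106], [-6891651, 2487665]]
... * rho(a^-1) = [[-1, 2], [-3, 5]]  ->  [[-3225521, -7593064], [-571344, -1344977]]
... * rho(a^-1) = [[-1, 2], [-3, 5]]  ->  [[26004713, -44416362], [4606275, -7867573]]
... * rho(b^-1) = [[-17, 6], [-3, 1]]  ->  [[-308831035, 111611916], [-54703956, 19770077]]
tr = -308831035 + 19770077 = -289060958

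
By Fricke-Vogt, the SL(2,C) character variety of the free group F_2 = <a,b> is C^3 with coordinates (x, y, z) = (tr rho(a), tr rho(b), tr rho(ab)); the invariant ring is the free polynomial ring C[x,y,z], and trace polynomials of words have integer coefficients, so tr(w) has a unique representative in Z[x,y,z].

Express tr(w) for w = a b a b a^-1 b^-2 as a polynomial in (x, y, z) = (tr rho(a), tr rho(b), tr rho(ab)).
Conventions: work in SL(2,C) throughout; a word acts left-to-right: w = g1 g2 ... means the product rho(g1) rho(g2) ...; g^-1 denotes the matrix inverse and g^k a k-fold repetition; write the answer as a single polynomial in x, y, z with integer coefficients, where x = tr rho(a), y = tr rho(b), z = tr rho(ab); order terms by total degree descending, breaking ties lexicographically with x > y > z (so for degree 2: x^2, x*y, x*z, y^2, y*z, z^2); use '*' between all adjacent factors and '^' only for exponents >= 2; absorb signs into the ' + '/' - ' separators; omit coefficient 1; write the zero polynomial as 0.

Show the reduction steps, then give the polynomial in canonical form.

and trace(b a b) = trace(b)*trace(a b) - trace(a) = y*z - x
and trace(a b a b) = trace(b a)*trace(b a) - trace(1) = z^2 - 2
trace(a b a) = trace(a)*trace(b a) - trace(b) = x*z - y
trace(b a b a b) = trace(b)*trace(a b a b) - trace(a b a) = y*z^2 - x*z - y
trace(b a b a b a) = trace(a b)*trace(a b a b) - trace(a^-1 b^-1) = z^3 - 3*z
trace(a b a b a^-1 b) = trace(b a b a b)*trace(a) - trace(b a b a b a) = x*y*z^2 - x^2*z - z^3 - x*y + 3*z
next, trace(b^-1 a b a b a^-1) = trace(a b a b a^-1)*trace(b) - trace(a b a b a^-1 b) = -x*y*z^2 + x^2*z + y^2*z + z^3 - 3*z
and trace(a b a b a^-1 b^-2) = trace(b^-1 a b a b a^-1)*trace(b) - trace(b^-1 a b a b a^-1 b) = -x*y^2*z^2 + x^2*y*z + y^3*z + y*z^3 - 4*y*z + x

-x*y^2*z^2 + x^2*y*z + y^3*z + y*z^3 - 4*y*z + x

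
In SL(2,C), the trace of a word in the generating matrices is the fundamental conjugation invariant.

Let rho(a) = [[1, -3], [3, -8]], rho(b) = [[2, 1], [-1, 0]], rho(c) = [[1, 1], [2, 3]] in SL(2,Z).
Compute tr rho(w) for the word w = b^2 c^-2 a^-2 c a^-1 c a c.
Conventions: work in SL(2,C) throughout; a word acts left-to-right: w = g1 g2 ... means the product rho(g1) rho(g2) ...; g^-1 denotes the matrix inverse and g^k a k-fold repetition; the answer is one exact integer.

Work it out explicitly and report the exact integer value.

398

rho(b) = [[2, 1], [-1, 0]]
... * rho(b) = [[2, 1], [-1, 0]]  ->  [[3, 2], [-2, -1]]
... * rho(c^-1) = [[3, -1], [-2, 1]]  ->  [[5, -1], [-4, 1]]
... * rho(c^-1) = [[3, -1], [-2, 1]]  ->  [[17, -6], [-14, 5]]
... * rho(a^-1) = [[-8, 3], [-3, 1]]  ->  [[-118, 45], [97, -37]]
... * rho(a^-1) = [[-8, 3], [-3, 1]]  ->  [[809, -309], [-665, 254]]
... * rho(c) = [[1, 1], [2, 3]]  ->  [[191, -118], [-157, 97]]
... * rho(a^-1) = [[-8, 3], [-3, 1]]  ->  [[-1174, 455], [965, -374]]
... * rho(c) = [[1, 1], [2, 3]]  ->  [[-264, 191], [217, -157]]
... * rho(a) = [[1, -3], [3, -8]]  ->  [[309, -736], [-254, 605]]
... * rho(c) = [[1, 1], [2, 3]]  ->  [[-1163, -1899], [956, 1561]]
tr = -1163 + 1561 = 398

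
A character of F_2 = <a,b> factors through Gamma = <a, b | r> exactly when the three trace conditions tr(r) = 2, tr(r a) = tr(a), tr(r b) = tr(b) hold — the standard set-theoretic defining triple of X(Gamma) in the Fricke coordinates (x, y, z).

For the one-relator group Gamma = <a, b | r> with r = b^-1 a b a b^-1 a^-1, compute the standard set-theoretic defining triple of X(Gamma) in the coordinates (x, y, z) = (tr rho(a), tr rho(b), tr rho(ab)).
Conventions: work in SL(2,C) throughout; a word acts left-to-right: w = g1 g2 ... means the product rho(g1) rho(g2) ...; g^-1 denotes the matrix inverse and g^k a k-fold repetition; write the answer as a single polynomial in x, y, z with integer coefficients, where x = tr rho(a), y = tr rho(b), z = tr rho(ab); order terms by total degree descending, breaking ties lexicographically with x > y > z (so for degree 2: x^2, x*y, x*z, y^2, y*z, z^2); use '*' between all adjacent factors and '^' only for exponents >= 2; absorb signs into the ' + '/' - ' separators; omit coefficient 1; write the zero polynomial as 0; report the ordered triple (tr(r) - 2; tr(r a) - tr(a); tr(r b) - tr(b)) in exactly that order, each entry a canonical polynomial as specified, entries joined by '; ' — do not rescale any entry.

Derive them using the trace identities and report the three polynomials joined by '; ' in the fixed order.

tr(a b a) = tr(a) tr(b a) - tr(b)  (reduce the a square) = x*z - y
so tr(a b a b) = tr(a b) tr(a b) - tr(1)  (split on a) = z^2 - 2
reduce: tr(b^-1 a b a) = tr(a b a) tr(b) - tr(a b a b)  (eliminate b^-1) = x*y*z - y^2 - z^2 + 2
tr(b^-1 a b a b^-1) = tr(b^-1 a b a) tr(b) - tr(b^-1 a b a b)  (eliminate b^-1) = x*y^2*z - y^3 - y*z^2 - x*z + 3*y
tr(a^2 b a) = tr(a) tr(b a^2) - tr(b a)  (reduce the a square) = x^2*z - x*y - z
tr(b a b) = tr(b) tr(a b) - tr(a)  (reduce the b square) = y*z - x
tr(a^2 b a b) = tr(a) tr(b a b a) - tr(b a b)  (reduce the a square) = x*z^2 - y*z - x
so tr(a b a b^-1 a) = tr(a^2 b a) tr(b) - tr(a^2 b a b)  (eliminate b^-1) = x^2*y*z - x*y^2 - x*z^2 + x
reduce: tr(a b a b a b) = tr(b a) tr(b a b a) - tr(b^-1 a^-1)  (split on b) = z^3 - 3*z
tr(a b a b^-1 a b) = tr(a b a b a) tr(b) - tr(a b a b a b)  (eliminate b^-1) = x*y*z^2 - y^2*z - z^3 - x*y + 3*z
so tr(b^-1 a b a b^-1 a) = tr(a b a b^-1 a) tr(b) - tr(a b a b^-1 a b)  (eliminate b^-1) = x^2*y^2*z - x*y^3 - 2*x*y*z^2 + y^2*z + z^3 + 2*x*y - 3*z
tr(b^-1 a b a b^-1 a^-1) = tr(b^-1 a b a b^-1) tr(a) - tr(b^-1 a b a b^-1 a)  (eliminate a^-1) = x*y*z^2 - x^2*z - y^2*z - z^3 + x*y + 3*z
assemble the triple (tr(r) - 2; tr(r a) - x; tr(r b) - y)

x*y*z^2 - x^2*z - y^2*z - z^3 + x*y + 3*z - 2; x*y^2*z - y^3 - y*z^2 - x*z - x + 3*y; x - y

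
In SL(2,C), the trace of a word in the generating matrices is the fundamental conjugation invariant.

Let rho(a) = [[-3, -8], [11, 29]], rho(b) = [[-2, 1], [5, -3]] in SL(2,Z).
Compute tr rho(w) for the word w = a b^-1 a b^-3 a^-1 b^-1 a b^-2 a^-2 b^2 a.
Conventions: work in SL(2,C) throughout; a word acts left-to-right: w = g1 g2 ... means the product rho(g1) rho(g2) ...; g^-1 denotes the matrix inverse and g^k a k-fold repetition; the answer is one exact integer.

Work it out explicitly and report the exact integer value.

18585784466170

rho(a) = [[-3, -8], [11, 29]]
... * rho(b^-1) = [[-3, -1], [-5, -2]]  ->  [[49, 19], [-178, -69]]
... * rho(a) = [[-3, -8], [11, 29]]  ->  [[62, 159], [-225, -577]]
... * rho(b^-1) = [[-3, -1], [-5, -2]]  ->  [[-981, -380], [3560, 1379]]
... * rho(b^-1) = [[-3, -1], [-5, -2]]  ->  [[4843, 1741], [-17575, -6318]]
... * rho(b^-1) = [[-3, -1], [-5, -2]]  ->  [[-23234, -8325], [84315, 30211]]
... * rho(a^-1) = [[29, 8], [-11, -3]]  ->  [[-582211, -160897], [2112814, 583887]]
... * rho(b^-1) = [[-3, -1], [-5, -2]]  ->  [[2551118, 904005], [-9257877, -3280588]]
... * rho(a) = [[-3, -8], [11, 29]]  ->  [[2290701, 5807201], [-8312837, -21074036]]
... * rho(b^-1) = [[-3, -1], [-5, -2]]  ->  [[-35908108, -13905103], [130308691, 50460909]]
... * rho(b^-1) = [[-3, -1], [-5, -2]]  ->  [[177249839, 63718314], [-643230618, -231230509]]
... * rho(a^-1) = [[29, 8], [-11, -3]]  ->  [[4439343877, 1226843770], [-16110152323, -4452153417]]
... * rho(a^-1) = [[29, 8], [-11, -3]]  ->  [[115245690963, 31834219706], [-418220729780, -115524758333]]
... * rho(b) = [[-2, 1], [5, -3]]  ->  [[-71320283396, 19743031845], [258817667895, -71646454781]]
... * rho(b) = [[-2, 1], [5, -3]]  ->  [[241355726017, -130549378931], [-875867609695, 473757032238]]
... * rho(a) = [[-3, -8], [11, 29]]  ->  [[-2160110346292, -5716777797135], [7838930183703, 20745894812462]]
tr = -2160110346292 + 20745894812462 = 18585784466170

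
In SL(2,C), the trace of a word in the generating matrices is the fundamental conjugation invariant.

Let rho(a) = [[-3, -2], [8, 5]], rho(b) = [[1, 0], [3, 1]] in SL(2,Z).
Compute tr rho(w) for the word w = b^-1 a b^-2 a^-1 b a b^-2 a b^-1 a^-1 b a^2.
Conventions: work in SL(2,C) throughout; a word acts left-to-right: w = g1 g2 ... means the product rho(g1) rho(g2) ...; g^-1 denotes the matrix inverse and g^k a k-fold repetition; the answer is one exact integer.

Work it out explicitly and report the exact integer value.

rho(b^-1) = [[1, 0], [-3, 1]]
... * rho(a) = [[-3, -2], [8, 5]]  ->  [[-3, -2], [17, 11]]
... * rho(b^-1) = [[1, 0], [-3, 1]]  ->  [[3, -2], [-16, 11]]
... * rho(b^-1) = [[1, 0], [-3, 1]]  ->  [[9, -2], [-49, 11]]
... * rho(a^-1) = [[5, 2], [-8, -3]]  ->  [[61, 24], [-333, -131]]
... * rho(b) = [[1, 0], [3, 1]]  ->  [[133, 24], [-726, -131]]
... * rho(a) = [[-3, -2], [8, 5]]  ->  [[-207, -146], [1130, 797]]
... * rho(b^-1) = [[1, 0], [-3, 1]]  ->  [[231, -146], [-1261, 797]]
... * rho(b^-1) = [[1, 0], [-3, 1]]  ->  [[669, -146], [-3652, 797]]
... * rho(a) = [[-3, -2], [8, 5]]  ->  [[-3175, -2068], [17332, 11289]]
... * rho(b^-1) = [[1, 0], [-3, 1]]  ->  [[3029, -2068], [-16535, 11289]]
... * rho(a^-1) = [[5, 2], [-8, -3]]  ->  [[31689, 12262], [-172987, -66937]]
... * rho(b) = [[1, 0], [3, 1]]  ->  [[68475, 12262], [-373798, -66937]]
... * rho(a) = [[-3, -2], [8, 5]]  ->  [[-107329, -75640], [585898, 412911]]
... * rho(a) = [[-3, -2], [8, 5]]  ->  [[-283133, -163542], [1545594, 892759]]
tr = -283133 + 892759 = 609626

609626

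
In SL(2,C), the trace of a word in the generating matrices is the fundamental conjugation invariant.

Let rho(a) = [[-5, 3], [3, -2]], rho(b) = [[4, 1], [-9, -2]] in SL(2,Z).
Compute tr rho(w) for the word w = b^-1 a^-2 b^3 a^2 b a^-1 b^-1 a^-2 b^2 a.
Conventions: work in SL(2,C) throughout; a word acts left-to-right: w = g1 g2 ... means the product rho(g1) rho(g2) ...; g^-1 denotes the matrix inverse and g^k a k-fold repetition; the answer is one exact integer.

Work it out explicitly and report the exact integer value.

-96763744921

rho(b^-1) = [[-2, -1], [9, 4]]
... * rho(a^-1) = [[-2, -3], [-3, -5]]  ->  [[7, 11], [-30, -47]]
... * rho(a^-1) = [[-2, -3], [-3, -5]]  ->  [[-47, -76], [201, 325]]
... * rho(b) = [[4, 1], [-9, -2]]  ->  [[496, 105], [-2121, -449]]
... * rho(b) = [[4, 1], [-9, -2]]  ->  [[1039, 286], [-4443, -1223]]
... * rho(b) = [[4, 1], [-9, -2]]  ->  [[1582, 467], [-6765, -1997]]
... * rho(a) = [[-5, 3], [3, -2]]  ->  [[-6509, 3812], [27834, -16301]]
... * rho(a) = [[-5, 3], [3, -2]]  ->  [[43981, -27151], [-188073, 116104]]
... * rho(b) = [[4, 1], [-9, -2]]  ->  [[420283, 98283], [-1797228, -420281]]
... * rho(a^-1) = [[-2, -3], [-3, -5]]  ->  [[-1135415, -1752264], [4855299, 7493089]]
... * rho(b^-1) = [[-2, -1], [9, 4]]  ->  [[-13499546, -5873641], [57727203, 25117057]]
... * rho(a^-1) = [[-2, -3], [-3, -5]]  ->  [[44620015, 69866843], [-190805577, -298766894]]
... * rho(a^-1) = [[-2, -3], [-3, -5]]  ->  [[-298840559, -483194260], [1277911836, 2066251201]]
... * rho(b) = [[4, 1], [-9, -2]]  ->  [[3153386104, 667547961], [-13484613465, -2854590566]]
... * rho(b) = [[4, 1], [-9, -2]]  ->  [[6605612767, 1818290182], [-28247138766, -7775432333]]
... * rho(a) = [[-5, 3], [3, -2]]  ->  [[-27573193289, 16180257937], [117909396831, -69190551632]]
tr = -27573193289 + -69190551632 = -96763744921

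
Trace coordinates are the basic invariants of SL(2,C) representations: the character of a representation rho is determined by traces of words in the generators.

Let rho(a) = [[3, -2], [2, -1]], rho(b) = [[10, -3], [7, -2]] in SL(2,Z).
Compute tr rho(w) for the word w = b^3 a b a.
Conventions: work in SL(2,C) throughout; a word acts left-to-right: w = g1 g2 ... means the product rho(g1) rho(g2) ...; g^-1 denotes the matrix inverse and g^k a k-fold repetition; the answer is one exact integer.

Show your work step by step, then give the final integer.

8818

rho(b) = [[10, -3], [7, -2]]
... * rho(b) = [[10, -3], [7, -2]]  ->  [[79, -24], [56, -17]]
... * rho(b) = [[10, -3], [7, -2]]  ->  [[622, -189], [441, -134]]
... * rho(a) = [[3, -2], [2, -1]]  ->  [[1488, -1055], [1055, -748]]
... * rho(b) = [[10, -3], [7, -2]]  ->  [[7495, -2354], [5314, -1669]]
... * rho(a) = [[3, -2], [2, -1]]  ->  [[17777, -12636], [12604, -8959]]
tr = 17777 + -8959 = 8818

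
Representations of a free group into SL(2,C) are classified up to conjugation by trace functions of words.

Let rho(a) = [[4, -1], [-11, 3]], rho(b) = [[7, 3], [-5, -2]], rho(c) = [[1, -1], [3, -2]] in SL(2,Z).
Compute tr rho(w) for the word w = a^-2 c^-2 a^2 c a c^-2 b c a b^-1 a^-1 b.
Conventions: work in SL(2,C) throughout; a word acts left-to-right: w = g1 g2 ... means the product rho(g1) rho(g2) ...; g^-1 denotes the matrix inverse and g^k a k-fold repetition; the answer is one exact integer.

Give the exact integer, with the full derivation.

-2156846995

rho(a^-1) = [[3, 1], [11, 4]]
... * rho(a^-1) = [[3, 1], [11, 4]]  ->  [[20, 7], [77, 27]]
... * rho(c^-1) = [[-2, 1], [-3, 1]]  ->  [[-61, 27], [-235, 104]]
... * rho(c^-1) = [[-2, 1], [-3, 1]]  ->  [[41, -34], [158, -131]]
... * rho(a) = [[4, -1], [-11, 3]]  ->  [[538, -143], [2073, -551]]
... * rho(a) = [[4, -1], [-11, 3]]  ->  [[3725, -967], [14353, -3726]]
... * rho(c) = [[1, -1], [3, -2]]  ->  [[824, -1791], [3175, -6901]]
... * rho(a) = [[4, -1], [-11, 3]]  ->  [[22997, -6197], [88611, -23878]]
... * rho(c^-1) = [[-2, 1], [-3, 1]]  ->  [[-27403, 16800], [-105588, 64733]]
... * rho(c^-1) = [[-2, 1], [-3, 1]]  ->  [[4406, -10603], [16977, -40855]]
... * rho(b) = [[7, 3], [-5, -2]]  ->  [[83857, 34424], [323114, 132641]]
... * rho(c) = [[1, -1], [3, -2]]  ->  [[187129, -152705], [721037, -588396]]
... * rho(a) = [[4, -1], [-11, 3]]  ->  [[2428271, -645244], [9356504, -2486225]]
... * rho(b^-1) = [[-2, -3], [5, 7]]  ->  [[-8082762, -11801521], [-31144133, -45473087]]
... * rho(a^-1) = [[3, 1], [11, 4]]  ->  [[-154065017, -55288846], [-593636356, -213036481]]
... * rho(b) = [[7, 3], [-5, -2]]  ->  [[-802010889, -351617359], [-3090272087, -1354836106]]
tr = -802010889 + -1354836106 = -2156846995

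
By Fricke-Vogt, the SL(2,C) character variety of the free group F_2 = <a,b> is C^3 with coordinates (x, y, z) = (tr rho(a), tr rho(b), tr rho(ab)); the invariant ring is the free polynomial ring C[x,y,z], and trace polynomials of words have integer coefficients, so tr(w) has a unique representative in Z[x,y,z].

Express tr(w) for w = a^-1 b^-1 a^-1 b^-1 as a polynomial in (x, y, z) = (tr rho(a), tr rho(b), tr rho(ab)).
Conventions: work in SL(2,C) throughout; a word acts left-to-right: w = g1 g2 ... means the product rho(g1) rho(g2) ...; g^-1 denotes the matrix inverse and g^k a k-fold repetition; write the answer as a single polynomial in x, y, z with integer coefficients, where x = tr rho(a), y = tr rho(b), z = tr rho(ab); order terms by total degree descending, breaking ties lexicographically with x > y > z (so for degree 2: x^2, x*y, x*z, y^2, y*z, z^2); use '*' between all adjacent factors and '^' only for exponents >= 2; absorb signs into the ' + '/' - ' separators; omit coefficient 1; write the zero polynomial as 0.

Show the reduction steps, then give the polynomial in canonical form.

tr(a^-1) = tr(a) = x
tr(a^-1 b) = tr(b) tr(a) - tr(b a)   [inverse elimination on a] = x*y - z
tr(a^-1 b^-1) = tr(a^-1) tr(b) - tr(a^-1 b)   [inverse elimination on b] = z
tr(b^-1 a^-1 b^-1) = tr(a^-1 b^-1) tr(b) - tr(a^-1)   [inverse elimination on b] = y*z - x
tr(a b a) = tr(a) tr(b a) - tr(b)   [square of a] = x*z - y
tr(a b a b) = tr(b a) tr(b a) - tr(1)   [split at a repeated b] = z^2 - 2
tr(b a b^-1 a) = tr(a b a) tr(b) - tr(a b a b)   [inverse elimination on b] = x*y*z - y^2 - z^2 + 2
tr(a b^-1 a^-1 b) = tr(b a b^-1) tr(a) - tr(b a b^-1 a)   [inverse elimination on a] = -x*y*z + x^2 + y^2 + z^2 - 2
tr(b^-1 a^-1 b^-1 a) = tr(a b^-1 a^-1) tr(b) - tr(a b^-1 a^-1 b)   [inverse elimination on b] = x*y*z - x^2 - z^2 + 2
tr(a^-1 b^-1 a^-1 b^-1) = tr(b^-1 a^-1 b^-1) tr(a) - tr(b^-1 a^-1 b^-1 a)   [inverse elimination on a] = z^2 - 2

z^2 - 2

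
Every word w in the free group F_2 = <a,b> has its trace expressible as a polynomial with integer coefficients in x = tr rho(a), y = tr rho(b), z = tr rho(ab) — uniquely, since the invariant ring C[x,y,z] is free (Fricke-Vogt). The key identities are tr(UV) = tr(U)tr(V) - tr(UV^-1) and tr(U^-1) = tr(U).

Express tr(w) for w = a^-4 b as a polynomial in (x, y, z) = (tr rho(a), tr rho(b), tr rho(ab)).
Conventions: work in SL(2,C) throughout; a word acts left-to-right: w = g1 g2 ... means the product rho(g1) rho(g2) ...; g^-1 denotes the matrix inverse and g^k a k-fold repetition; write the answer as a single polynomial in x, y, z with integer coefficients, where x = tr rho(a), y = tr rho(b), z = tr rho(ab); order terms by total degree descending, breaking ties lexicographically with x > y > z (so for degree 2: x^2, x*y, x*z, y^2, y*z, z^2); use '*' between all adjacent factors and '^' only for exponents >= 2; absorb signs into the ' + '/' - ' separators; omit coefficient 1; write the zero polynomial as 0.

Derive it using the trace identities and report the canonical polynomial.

trace(a^-1 b) = trace(b)*trace(a) - trace(b a)   [inverse elimination on a] = x*y - z
trace(a^-2 b) = trace(a^-1 b)*trace(a) - trace(a^-1 b a)   [inverse elimination on a] = x^2*y - x*z - y
trace(a^-3 b) = trace(a^-2 b)*trace(a) - trace(a^-2 b a)   [inverse elimination on a] = x^3*y - x^2*z - 2*x*y + z
trace(a^-4 b) = trace(a^-3 b)*trace(a) - trace(a^-3 b a)   [inverse elimination on a] = x^4*y - x^3*z - 3*x^2*y + 2*x*z + y

x^4*y - x^3*z - 3*x^2*y + 2*x*z + y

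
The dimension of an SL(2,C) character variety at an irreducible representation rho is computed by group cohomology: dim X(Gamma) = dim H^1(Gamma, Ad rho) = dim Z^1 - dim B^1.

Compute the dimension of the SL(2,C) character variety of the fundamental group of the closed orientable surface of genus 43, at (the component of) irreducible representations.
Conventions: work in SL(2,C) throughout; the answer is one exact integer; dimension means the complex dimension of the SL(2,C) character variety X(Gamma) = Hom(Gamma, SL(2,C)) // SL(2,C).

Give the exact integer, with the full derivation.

252

Gamma = pi_1(Sigma_43) = < a_1, b_1, ..., a_43, b_43 | prod [a_i, b_i] > has 2g = 86 generators and 1 relator.
Before the relator condition, cocycle space has dim 3*86 = 258.
d_2 is surjective at irreducible rho (its cokernel H^2 is dual to H^0 = 0), so dim Z^1 = 258 - 3 = 255.
As always at irreducible rho, dim B^1 = 3.
Hence dim X = 255 - 3 = 252.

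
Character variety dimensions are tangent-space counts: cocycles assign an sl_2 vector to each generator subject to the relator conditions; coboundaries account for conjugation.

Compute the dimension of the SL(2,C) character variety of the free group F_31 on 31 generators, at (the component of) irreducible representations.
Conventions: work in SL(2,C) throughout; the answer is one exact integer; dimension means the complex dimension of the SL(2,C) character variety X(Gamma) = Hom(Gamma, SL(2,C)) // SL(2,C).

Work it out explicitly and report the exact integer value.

90

The free group F_31: 31 generators, no relators.
So Z^1 = (sl_2)^31 in full: dim Z^1 = 93.
At an irreducible rho the centralizer of the image in sl_2 is 0, so the coboundary map sl_2 -> Z^1 is injective: dim B^1 = 3.
dim H^1 = 93 - 3 = 90, which is dim X.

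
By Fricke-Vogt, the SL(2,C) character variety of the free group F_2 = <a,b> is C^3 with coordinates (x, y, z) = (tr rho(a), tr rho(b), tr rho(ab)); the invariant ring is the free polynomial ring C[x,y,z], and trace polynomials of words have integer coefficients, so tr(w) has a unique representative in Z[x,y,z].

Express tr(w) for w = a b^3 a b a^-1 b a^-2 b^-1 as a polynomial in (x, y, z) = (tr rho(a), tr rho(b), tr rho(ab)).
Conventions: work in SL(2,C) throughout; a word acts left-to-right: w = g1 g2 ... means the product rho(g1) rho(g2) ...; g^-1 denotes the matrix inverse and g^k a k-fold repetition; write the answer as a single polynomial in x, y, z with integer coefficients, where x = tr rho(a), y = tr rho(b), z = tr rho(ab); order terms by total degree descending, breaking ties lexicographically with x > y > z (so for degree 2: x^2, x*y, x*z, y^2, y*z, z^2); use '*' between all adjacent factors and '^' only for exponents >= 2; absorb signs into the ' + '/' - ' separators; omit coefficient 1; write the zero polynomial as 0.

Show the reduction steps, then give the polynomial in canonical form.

trace(b a b) = trace(b) trace(a b) - trace(a)   [square of b] = y*z - x
trace(b^2 a b) = trace(b) trace(b a b) - trace(b a)   [square of b] = y^2*z - x*y - z
trace(a b^4) = trace(b) trace(b^2 a b) - trace(b^2 a)   [square of b] = y^3*z - x*y^2 - 2*y*z + x
and trace(b^3 a b^2) = trace(b) trace(a b^4) - trace(a b^3)   [square of b] = y^4*z - x*y^3 - 3*y^2*z + 2*x*y + z
trace(a b a b) = trace(b a) trace(b a) - trace(1)   [split at a repeated b] = z^2 - 2
trace(a b a) = trace(a) trace(b a) - trace(b)   [square of a] = x*z - y
trace(a b^2 a b) = trace(b) trace(a b a b) - trace(a b a)   [square of b] = y*z^2 - x*z - y
and trace(b^2) = trace(b) trace(b) - trace(1)   [square of b] = y^2 - 2
and trace(a b^2 a) = trace(a) trace(b^2 a) - trace(b^2)   [square of a] = x*y*z - x^2 - y^2 + 2
and trace(b a b^2 a b) = trace(b) trace(a b^2 a b) - trace(a b^2 a)   [square of b] = y^2*z^2 - 2*x*y*z + x^2 - 2
trace(b^3 a b^2 a) = trace(b) trace(b a b^2 a b) - trace(b a b^2 a)   [square of b] = y^3*z^2 - 2*x*y^2*z + x^2*y - y*z^2 + x*z - y
and trace(b a^-1 b^3 a b) = trace(b^3 a b^2) trace(a) - trace(b^3 a b^2 a)   [inverse elimination on a] = x*y^4*z - x^2*y^3 - y^3*z^2 - x*y^2*z + x^2*y + y*z^2 + y
next, trace(b a b a b^2) = trace(b) trace(a b a b^2) - trace(a b a b)   [square of b] = y^2*z^2 - x*y*z - y^2 - z^2 + 2
trace(b^3 a b a b) = trace(b) trace(b a b a b^2) - trace(b a b a b)   [square of b] = y^3*z^2 - x*y^2*z - y^3 - 2*y*z^2 + x*z + 3*y
next, trace(a b a b a b) = trace(a b) trace(a b a b) - trace(a^-1 b^-1)   [split at a repeated a] = z^3 - 3*z
next, trace(a b a b a) = trace(a) trace(b a b a) - trace(b a b)   [square of a] = x*z^2 - y*z - x
next, trace(a b a b a b^2) = trace(b) trace(a b a b a b) - trace(a b a b a)   [square of b] = y*z^3 - x*z^2 - 2*y*z + x
trace(b^3 a b a b a) = trace(b) trace(a b a b a b^2) - trace(a b a b a b)   [square of b] = y^2*z^3 - x*y*z^2 - 2*y^2*z - z^3 + x*y + 3*z
trace(b a^-1 b^3 a b a) = trace(b^3 a b a b) trace(a) - trace(b^3 a b a b a)   [inverse elimination on a] = x*y^3*z^2 - x^2*y^2*z - y^2*z^3 - x*y^3 - x*y*z^2 + x^2*z + 2*y^2*z + z^3 + 2*x*y - 3*z
and trace(b^3 a b a^-1 b a^-1) = trace(b a^-1 b^3 a b) trace(a) - trace(b a^-1 b^3 a b a)   [inverse elimination on a] = x^2*y^4*z - x^3*y^3 - 2*x*y^3*z^2 + y^2*z^3 + x^3*y + x*y^3 + 2*x*y*z^2 - x^2*z - 2*y^2*z - z^3 - x*y + 3*z
next, trace(b a b^3 a b^2) = trace(b) trace(a b^3 a b^2) - trace(a b^3 a b)   [square of b] = y^4*z^2 - 2*x*y^3*z + x^2*y^2 - 2*y^2*z^2 + 2*x*y*z + z^2 - 2
next, trace(a b a^2) = trace(a) trace(b a^2) - trace(b a)   [square of a] = x^2*z - x*y - z
and trace(a b^2 a b a) = trace(b) trace(a b a^2 b) - trace(a b a^2)   [square of b] = x*y*z^2 - x^2*z - y^2*z + z
trace(a b^2 a b a b^2) = trace(b) trace(a b^2 a b a b) - trace(a b^2 a b a)   [square of b] = y^2*z^3 - 2*x*y*z^2 + x^2*z - y^2*z + x*y - z
and trace(b a b^3 a b^2 a) = trace(b) trace(a b^2 a b a b^2) - trace(a b^2 a b a b)   [square of b] = y^3*z^3 - 2*x*y^2*z^2 + x^2*y*z - y^3*z - y*z^3 + x*y^2 + x*z^2 + y*z - x
trace(a^-1 b a b^3 a b^2) = trace(b a b^3 a b^2) trace(a) - trace(b a b^3 a b^2 a)   [inverse elimination on a] = x*y^4*z^2 - 2*x^2*y^3*z - y^3*z^3 + x^3*y^2 + x^2*y*z + y^3*z + y*z^3 - x*y^2 - y*z - x
and trace(b a^-2 b a b^3 a b) = trace(a^-1 b a b^3 a b^2) trace(a) - trace(a^-1 b a b^3 a b^2 a)   [inverse elimination on a] = x^2*y^4*z^2 - 2*x^3*y^3*z - x*y^3*z^3 + x^4*y^2 - y^4*z^2 + x^3*y*z + 3*x*y^3*z + x*y*z^3 - 2*x^2*y^2 + 2*y^2*z^2 - 3*x*y*z - x^2 - z^2 + 2
trace(a b^3 a b a) = trace(a) trace(b^3 a b a) - trace(b^3 a b)   [square of a] = x*y^2*z^2 - x^2*y*z - y^3*z - x*z^2 + 2*y*z + x
and trace(b a b^3 a b a b) = trace(b) trace(a b^3 a b a b) - trace(a b^3 a b a)   [square of b] = y^3*z^3 - 2*x*y^2*z^2 + x^2*y*z - y^3*z - y*z^3 + x*y^2 + x*z^2 + y*z - x
trace(a b a b a b a b) = trace(a b a b) trace(a b a b) - trace(1)   [split at a repeated a] = z^4 - 4*z^2 + 2
and trace(a b a b a b a) = trace(a) trace(b a b a b a) - trace(b a b a b)   [square of a] = x*z^3 - y*z^2 - 2*x*z + y
trace(b a b a b a b a b) = trace(b) trace(a b a b a b a b) - trace(a b a b a b a)   [square of b] = y*z^4 - x*z^3 - 3*y*z^2 + 2*x*z + y
and trace(b a b^3 a b a b a) = trace(b) trace(b a b a b a b a b) - trace(b a b a b a b a)   [square of b] = y^2*z^4 - x*y*z^3 - 3*y^2*z^2 - z^4 + 2*x*y*z + y^2 + 4*z^2 - 2
next, trace(b a b^3 a b a b a^-1) = trace(b a b^3 a b a b) trace(a) - trace(b a b^3 a b a b a)   [inverse elimination on a] = x*y^3*z^3 - 2*x^2*y^2*z^2 - y^2*z^4 + x^3*y*z - x*y^3*z + x^2*y^2 + x^2*z^2 + 3*y^2*z^2 + z^4 - x*y*z - x^2 - y^2 - 4*z^2 + 2
next, trace(b a^-2 b a b^3 a b a) = trace(b a b^3 a b a b a^-1) trace(a) - trace(b a b^3 a b a b)   [inverse elimination on a] = x^2*y^3*z^3 - 2*x^3*y^2*z^2 - x*y^2*z^4 + x^4*y*z - x^2*y^3*z - y^3*z^3 + x^3*y^2 + x^3*z^2 + 5*x*y^2*z^2 + x*z^4 - 2*x^2*y*z + y^3*z + y*z^3 - x^3 - 2*x*y^2 - 5*x*z^2 - y*z + 3*x
trace(a b^3 a b a^-1 b a^-2 b) = trace(b a^-2 b a b^3 a b) trace(a) - trace(b a^-2 b a b^3 a b a)   [inverse elimination on a] = x^3*y^4*z^2 - 2*x^4*y^3*z - 2*x^2*y^3*z^3 + x^5*y^2 + 2*x^3*y^2*z^2 - x*y^4*z^2 + x*y^2*z^4 + 4*x^2*y^3*z + x^2*y*z^3 + y^3*z^3 - 3*x^3*y^2 - x^3*z^2 - 3*x*y^2*z^2 - x*z^4 - x^2*y*z - y^3*z - y*z^3 + 2*x*y^2 + 4*x*z^2 + y*z - x
trace(a b^3 a b a^-1 b a^-2 b^-1) = trace(a b^3 a b a^-1 b a^-2) trace(b) - trace(a b^3 a b a^-1 b a^-2 b)   [inverse elimination on b] = -x^3*y^4*z^2 + 2*x^4*y^3*z + x^2*y^5*z + 2*x^2*y^3*z^3 - x^5*y^2 - x^3*y^4 - 2*x^3*y^2*z^2 - x*y^4*z^2 - x*y^2*z^4 - 4*x^2*y^3*z - x^2*y*z^3 + 4*x^3*y^2 + x^3*z^2 + x*y^4 + 5*x*y^2*z^2 + x*z^4 - y^3*z - 3*x*y^2 - 4*x*z^2 + 2*y*z + x

-x^3*y^4*z^2 + 2*x^4*y^3*z + x^2*y^5*z + 2*x^2*y^3*z^3 - x^5*y^2 - x^3*y^4 - 2*x^3*y^2*z^2 - x*y^4*z^2 - x*y^2*z^4 - 4*x^2*y^3*z - x^2*y*z^3 + 4*x^3*y^2 + x^3*z^2 + x*y^4 + 5*x*y^2*z^2 + x*z^4 - y^3*z - 3*x*y^2 - 4*x*z^2 + 2*y*z + x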